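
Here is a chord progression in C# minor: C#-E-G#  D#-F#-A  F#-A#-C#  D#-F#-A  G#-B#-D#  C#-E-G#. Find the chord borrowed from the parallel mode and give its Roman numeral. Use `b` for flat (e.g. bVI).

IV

C# minor has the diatonic set C#m, D#dim, E, F#m, G#, A, B (with V from harmonic minor). Of the given chords, C#–E–G# = C#m, D#–F#–A = D#dim and G#–B#–D# = G# are diatonic. But F#–A#–C# is foreign: the diatonic iv on degree 4 is F#m, whereas F# comes from C# major. It is labeled IV.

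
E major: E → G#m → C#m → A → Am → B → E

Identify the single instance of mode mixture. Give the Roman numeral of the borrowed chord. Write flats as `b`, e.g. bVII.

In E major the diatonic chords are E, F#m, G#m, A, B, C#m, D#dim. E, G#m, C#m, A and B all belong to that set. Am (A–C–E) is not: scale degree 4 in E major carries A (IV). In E minor the chord on that degree is Am, so here it functions as iv, borrowed from the parallel minor.

iv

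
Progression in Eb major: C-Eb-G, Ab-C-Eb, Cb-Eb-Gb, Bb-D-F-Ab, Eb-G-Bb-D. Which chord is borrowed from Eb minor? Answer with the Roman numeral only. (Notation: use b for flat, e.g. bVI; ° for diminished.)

Eb major has the diatonic set Eb, Fm, Gm, Ab, Bb, Cm, Ddim. C–Eb–G = Cm, Ab–C–Eb = Ab, Bb–D–F–Ab = Bb7 and Eb–G–Bb–D = Ebmaj7 are all diatonic. Cb–Eb–Gb doesn't fit — on degree 6 Eb major would have Cm (vi). Cb is the degree-6 chord of Eb minor, so it is the borrowed bVI.

bVI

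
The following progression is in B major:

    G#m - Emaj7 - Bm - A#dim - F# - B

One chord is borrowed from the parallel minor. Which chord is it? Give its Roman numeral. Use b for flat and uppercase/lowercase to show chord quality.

B major has the diatonic set B, C#m, D#m, E, F#, G#m, A#dim. Of the given chords, G#m, Emaj7, A#dim, F# and B are diatonic. Bm (B–D–F#) doesn't fit — on degree 1 B major would have B (I). Bm is the degree-1 chord of B minor, so it is the borrowed i.

i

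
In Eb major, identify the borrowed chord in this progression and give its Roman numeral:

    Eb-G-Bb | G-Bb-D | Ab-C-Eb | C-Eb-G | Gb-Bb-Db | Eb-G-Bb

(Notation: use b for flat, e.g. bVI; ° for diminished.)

bIII

In Eb major the diatonic chords are Eb, Fm, Gm, Ab, Bb, Cm, Ddim. Eb–G–Bb = Eb, G–Bb–D = Gm, Ab–C–Eb = Ab and C–Eb–G = Cm are all diatonic. Gb–Bb–Db is not: scale degree 3 in Eb major carries Gm (iii). In Eb minor the chord on that degree is Gb, so here it functions as bIII, borrowed from the parallel minor.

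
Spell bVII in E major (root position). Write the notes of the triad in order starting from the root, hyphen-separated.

D-F#-A

bVII is built on the lowered scale degree 7. In E major degree 7 is D#; lowered it becomes D. Stacking thirds in E minor on D gives D–F#–A.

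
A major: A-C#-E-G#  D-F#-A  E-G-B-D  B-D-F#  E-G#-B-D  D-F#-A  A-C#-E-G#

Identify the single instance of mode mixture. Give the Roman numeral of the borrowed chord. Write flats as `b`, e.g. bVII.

v7

A major has the diatonic set A, Bm, C#m, D, E, F#m, G#dim. A–C#–E–G# = Amaj7, D–F#–A = D, B–D–F# = Bm and E–G#–B–D = E7 are all diatonic. E–G–B–D is not: scale degree 5 in A major carries E (V). In A minor the chord on that degree is Em7, so here it functions as v7, borrowed from the parallel minor.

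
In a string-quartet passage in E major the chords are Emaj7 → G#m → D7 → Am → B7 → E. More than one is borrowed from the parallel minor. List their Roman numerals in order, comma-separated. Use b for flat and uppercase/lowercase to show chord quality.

bVII7, iv

The diatonic triads in E major are E, F#m, G#m, A, B, C#m, D#dim. Of the given chords, Emaj7, G#m, B7 and E are diatonic. But D7 (D–F#–A–C) is foreign: the diatonic vii° on degree 7 is D#dim, whereas D7 comes from E minor. It is labeled bVII7. But Am (A–C–E) is foreign: the diatonic IV on degree 4 is A, whereas Am comes from E minor. It is labeled iv.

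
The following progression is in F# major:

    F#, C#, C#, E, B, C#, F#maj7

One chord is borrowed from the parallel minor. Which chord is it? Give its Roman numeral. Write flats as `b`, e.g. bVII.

bVII

The diatonic triads in F# major are F#, G#m, A#m, B, C#, D#m, E#dim. F#, C#, B and F#maj7 are all diatonic. E (E–G#–B) doesn't fit — on degree 7 F# major would have E#dim (vii°). E is the degree-7 chord of F# minor, so it is the borrowed bVII.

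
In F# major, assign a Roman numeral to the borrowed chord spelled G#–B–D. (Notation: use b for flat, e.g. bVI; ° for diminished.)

ii°

G# is scale degree 2 in F# major. G#–B–D is a diminished chord — the form found in F# minor, not the diatonic ii (G#m). Borrowed into F# major it is written ii°.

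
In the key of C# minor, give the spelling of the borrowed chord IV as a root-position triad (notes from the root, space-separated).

F# A# C#

The root, F#, is scale degree 4 — the same note in C# minor and C# major; only the chord quality changes. In C# major the chord on F# is F#–A#–C#.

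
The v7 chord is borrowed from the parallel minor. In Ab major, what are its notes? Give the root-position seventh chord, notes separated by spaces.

Eb Gb Bb Db

v7 is built on scale degree 5, which is Eb in both Ab major and its parallel. Stacking thirds in Ab minor on Eb gives Eb–Gb–Bb–Db.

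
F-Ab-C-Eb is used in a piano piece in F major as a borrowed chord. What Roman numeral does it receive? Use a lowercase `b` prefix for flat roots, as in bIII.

F is scale degree 1 in F major. Diatonically F major has F (I) on that degree; F–Ab–C–Eb is instead the minor-seventh chord native to F minor, so it takes the label i7.

i7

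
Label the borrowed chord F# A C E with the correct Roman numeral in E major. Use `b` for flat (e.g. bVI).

iiø7

The root F# is the diatonic 2nd degree of E major; the borrowing shows in the chord quality. F#–A–C–E is a half-diminished-seventh chord — the form found in E minor, not the diatonic ii (F#m). Borrowed into E major it is written iiø7.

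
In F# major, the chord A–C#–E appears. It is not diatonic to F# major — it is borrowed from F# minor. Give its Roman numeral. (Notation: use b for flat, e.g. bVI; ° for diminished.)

bIII

A is the lowered form of scale degree 3 in F# major (the diatonic degree 3 is A#). A–C#–E is a major chord — the form found in F# minor, not the diatonic iii (A#m). Borrowed into F# major it is written bIII.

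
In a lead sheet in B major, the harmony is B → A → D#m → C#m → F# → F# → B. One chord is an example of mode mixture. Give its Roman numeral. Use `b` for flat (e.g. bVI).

In B major the diatonic chords are B, C#m, D#m, E, F#, G#m, A#dim. B, D#m, C#m and F# are all diatonic. A (A–C#–E) doesn't fit — on degree 7 B major would have A#dim (vii°). A is the degree-7 chord of B minor, so it is the borrowed bVII.

bVII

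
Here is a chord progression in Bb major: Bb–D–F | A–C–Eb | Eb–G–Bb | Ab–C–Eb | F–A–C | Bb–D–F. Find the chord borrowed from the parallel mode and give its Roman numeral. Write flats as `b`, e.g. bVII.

bVII

Bb major has the diatonic set Bb, Cm, Dm, Eb, F, Gm, Adim. Bb–D–F = Bb, A–C–Eb = Adim, Eb–G–Bb = Eb and F–A–C = F are all diatonic. Ab–C–Eb is not: scale degree 7 in Bb major carries Adim (vii°). In Bb minor the chord on that degree is Ab, so here it functions as bVII, borrowed from the parallel minor.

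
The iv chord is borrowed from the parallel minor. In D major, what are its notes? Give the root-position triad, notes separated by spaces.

iv is built on scale degree 4, which is G in both D major and its parallel. Stacking thirds in D minor on G gives G–Bb–D.

G Bb D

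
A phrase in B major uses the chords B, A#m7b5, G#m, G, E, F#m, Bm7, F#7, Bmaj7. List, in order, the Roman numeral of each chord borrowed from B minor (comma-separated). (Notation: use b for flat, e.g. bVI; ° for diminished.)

bVI, v, i7

The diatonic triads in B major are B, C#m, D#m, E, F#, G#m, A#dim. Of the given chords, B, A#m7b5, G#m, E, F#7 and Bmaj7 are diatonic. G (G–B–D) is not: scale degree 6 in B major carries G#m (vi). In B minor the chord on that degree is G, so here it functions as bVI, borrowed from the parallel minor. F#m (F#–A–C#) doesn't fit — on degree 5 B major would have F# (V). F#m is the degree-5 chord of B minor, so it is the borrowed v. Bm7 (B–D–F#–A) is not: scale degree 1 in B major carries B (I). In B minor the chord on that degree is Bm7, so here it functions as i7, borrowed from the parallel minor.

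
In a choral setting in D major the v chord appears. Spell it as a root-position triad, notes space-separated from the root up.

A C E

The root, A, is scale degree 5 — the same note in D major and D minor; only the chord quality changes. Stacking thirds in D minor on A gives A–C–E.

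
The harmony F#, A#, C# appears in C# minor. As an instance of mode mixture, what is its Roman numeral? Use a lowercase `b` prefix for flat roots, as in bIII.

F# is scale degree 4 in C# minor. Diatonically C# minor has F#m (iv) on that degree; F#–A#–C# is instead the major chord native to C# major, so it takes the label IV.

IV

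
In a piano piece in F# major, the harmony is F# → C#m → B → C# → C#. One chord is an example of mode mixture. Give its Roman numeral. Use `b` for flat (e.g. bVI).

In F# major the diatonic chords are F#, G#m, A#m, B, C#, D#m, E#dim. Of the given chords, F#, B and C# are diatonic. C#m (C#–E–G#) is not: scale degree 5 in F# major carries C# (V). In F# minor the chord on that degree is C#m, so here it functions as v, borrowed from the parallel minor.

v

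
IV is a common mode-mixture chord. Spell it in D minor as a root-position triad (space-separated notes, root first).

G B D

IV is built on scale degree 4, which is G in both D minor and its parallel. Stacking thirds in D major on G gives G–B–D.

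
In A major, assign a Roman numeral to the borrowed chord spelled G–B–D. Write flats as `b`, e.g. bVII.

bVII

G is the lowered form of scale degree 7 in A major (the diatonic degree 7 is G#). Diatonically A major has G#dim (vii°) on that degree; G–B–D is instead the major chord native to A minor, so it takes the label bVII.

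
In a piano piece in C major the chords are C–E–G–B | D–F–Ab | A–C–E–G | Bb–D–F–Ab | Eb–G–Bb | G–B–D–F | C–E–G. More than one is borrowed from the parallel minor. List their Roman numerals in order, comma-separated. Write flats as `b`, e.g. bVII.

The diatonic triads in C major are C, Dm, Em, F, G, Am, Bdim. C–E–G–B = Cmaj7, A–C–E–G = Am7, G–B–D–F = G7 and C–E–G = C all belong to that set. But D–F–Ab is foreign: the diatonic ii on degree 2 is Dm, whereas Ddim comes from C minor. It is labeled ii°. Bb–D–F–Ab is not: scale degree 7 in C major carries Bdim (vii°). In C minor the chord on that degree is Bb7, so here it functions as bVII7, borrowed from the parallel minor. Eb–G–Bb doesn't fit — on degree 3 C major would have Em (iii). Eb is the degree-3 chord of C minor, so it is the borrowed bIII.

ii°, bVII7, bIII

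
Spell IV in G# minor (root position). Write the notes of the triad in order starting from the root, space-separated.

C# E# G#

The root, C#, is scale degree 4 — the same note in G# minor and G# major; only the chord quality changes. Building the major chord from the parallel major on C#: C#–E#–G#.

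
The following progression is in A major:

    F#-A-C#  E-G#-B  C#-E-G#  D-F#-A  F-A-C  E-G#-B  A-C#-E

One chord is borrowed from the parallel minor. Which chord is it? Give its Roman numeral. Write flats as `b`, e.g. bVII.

bVI

The diatonic triads in A major are A, Bm, C#m, D, E, F#m, G#dim. F#–A–C# = F#m, E–G#–B = E, C#–E–G# = C#m, D–F#–A = D and A–C#–E = A are all diatonic. F–A–C is not: scale degree 6 in A major carries F#m (vi). In A minor the chord on that degree is F, so here it functions as bVI, borrowed from the parallel minor.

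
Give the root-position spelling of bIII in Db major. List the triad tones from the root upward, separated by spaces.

The root of bIII is the lowered 3rd degree: F becomes Fb. In Db minor the chord on Fb is Fb–Ab–Cb.

Fb Ab Cb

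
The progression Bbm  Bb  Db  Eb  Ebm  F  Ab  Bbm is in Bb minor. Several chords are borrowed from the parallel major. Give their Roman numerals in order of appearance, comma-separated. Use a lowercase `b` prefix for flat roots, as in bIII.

In Bb minor (with V from harmonic minor) the diatonic chords are Bbm, Cdim, Db, Ebm, F, Gb, Ab. Bbm, Db, Ebm, F and Ab all belong to that set. Bb (Bb–D–F) doesn't fit — on degree 1 Bb minor would have Bbm (i). Bb is the degree-1 chord of Bb major, so it is the borrowed I. Eb (Eb–G–Bb) doesn't fit — on degree 4 Bb minor would have Ebm (iv). Eb is the degree-4 chord of Bb major, so it is the borrowed IV.

I, IV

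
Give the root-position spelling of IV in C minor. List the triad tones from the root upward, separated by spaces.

The root, F, is scale degree 4 — the same note in C minor and C major; only the chord quality changes. In C major the chord on F is F–A–C.

F A C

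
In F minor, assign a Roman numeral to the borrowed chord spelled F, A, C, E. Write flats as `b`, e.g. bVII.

The root F is the diatonic 1st degree of F minor; the borrowing shows in the chord quality. The diatonic chord on degree 1 would be Fm (i), but F–A–C–E is the major-seventh chord from F major. As a borrowed chord it is labeled Imaj7.

Imaj7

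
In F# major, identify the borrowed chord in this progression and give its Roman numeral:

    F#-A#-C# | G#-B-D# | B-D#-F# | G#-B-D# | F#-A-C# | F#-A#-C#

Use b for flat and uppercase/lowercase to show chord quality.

The diatonic triads in F# major are F#, G#m, A#m, B, C#, D#m, E#dim. F#–A#–C# = F#, G#–B–D# = G#m and B–D#–F# = B all belong to that set. F#–A–C# doesn't fit — on degree 1 F# major would have F# (I). F#m is the degree-1 chord of F# minor, so it is the borrowed i.

i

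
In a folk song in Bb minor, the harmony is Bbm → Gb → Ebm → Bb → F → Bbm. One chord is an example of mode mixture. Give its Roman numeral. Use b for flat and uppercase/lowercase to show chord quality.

Bb minor has the diatonic set Bbm, Cdim, Db, Ebm, F, Gb, Ab (with V from harmonic minor). Bbm, Gb, Ebm and F are all diatonic. Bb (Bb–D–F) doesn't fit — on degree 1 Bb minor would have Bbm (i). Bb is the degree-1 chord of Bb major, so it is the borrowed I.

I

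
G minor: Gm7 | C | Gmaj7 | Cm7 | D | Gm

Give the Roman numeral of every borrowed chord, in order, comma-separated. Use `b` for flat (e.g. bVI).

G minor has the diatonic set Gm, Adim, Bb, Cm, D, Eb, F (with V from harmonic minor). Gm7, Cm7, D and Gm are all diatonic. C (C–E–G) doesn't fit — on degree 4 G minor would have Cm (iv). C is the degree-4 chord of G major, so it is the borrowed IV. Gmaj7 (G–B–D–F#) is not: scale degree 1 in G minor carries Gm (i). In G major the chord on that degree is Gmaj7, so here it functions as Imaj7, borrowed from the parallel major.

IV, Imaj7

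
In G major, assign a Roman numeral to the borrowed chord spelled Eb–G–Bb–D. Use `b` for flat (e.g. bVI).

The root Eb is the lowered 6th scale degree — diatonically G major has E there. Diatonically G major has Em (vi) on that degree; Eb–G–Bb–D is instead the major-seventh chord native to G minor, so it takes the label bVImaj7.

bVImaj7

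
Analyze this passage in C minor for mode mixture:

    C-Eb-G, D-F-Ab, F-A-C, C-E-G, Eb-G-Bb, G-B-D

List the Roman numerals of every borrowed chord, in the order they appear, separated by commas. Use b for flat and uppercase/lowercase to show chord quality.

The diatonic triads in C minor (with V from harmonic minor) are Cm, Ddim, Eb, Fm, G, Ab, Bb. Of the given chords, C–Eb–G = Cm, D–F–Ab = Ddim, Eb–G–Bb = Eb and G–B–D = G are diatonic. But F–A–C is foreign: the diatonic iv on degree 4 is Fm, whereas F comes from C major. It is labeled IV. C–E–G is not: scale degree 1 in C minor carries Cm (i). In C major the chord on that degree is C, so here it functions as I, borrowed from the parallel major.

IV, I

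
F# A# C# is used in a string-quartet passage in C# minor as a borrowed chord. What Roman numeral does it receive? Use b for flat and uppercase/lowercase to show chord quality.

The root F# is the diatonic 4th degree of C# minor; the borrowing shows in the chord quality. The diatonic chord on degree 4 would be F#m (iv), but F#–A#–C# is the major chord from C# major. As a borrowed chord it is labeled IV.

IV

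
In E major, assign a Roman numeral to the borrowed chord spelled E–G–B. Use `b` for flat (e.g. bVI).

The root E is the diatonic 1st degree of E major; the borrowing shows in the chord quality. E–G–B is a minor chord — the form found in E minor, not the diatonic I (E). Borrowed into E major it is written i.

i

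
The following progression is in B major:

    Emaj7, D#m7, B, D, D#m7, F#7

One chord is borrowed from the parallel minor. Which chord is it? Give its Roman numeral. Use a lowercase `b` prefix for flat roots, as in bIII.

In B major the diatonic chords are B, C#m, D#m, E, F#, G#m, A#dim. Of the given chords, Emaj7, D#m7, B and F#7 are diatonic. D (D–F#–A) doesn't fit — on degree 3 B major would have D#m (iii). D is the degree-3 chord of B minor, so it is the borrowed bIII.

bIII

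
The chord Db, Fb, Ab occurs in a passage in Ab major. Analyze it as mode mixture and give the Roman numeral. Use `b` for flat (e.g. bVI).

iv

The root Db is the diatonic 4th degree of Ab major; the borrowing shows in the chord quality. Db–Fb–Ab is a minor chord — the form found in Ab minor, not the diatonic IV (Db). Borrowed into Ab major it is written iv.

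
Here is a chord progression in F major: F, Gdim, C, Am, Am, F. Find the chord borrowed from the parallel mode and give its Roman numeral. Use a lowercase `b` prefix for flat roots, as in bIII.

ii°

The diatonic triads in F major are F, Gm, Am, Bb, C, Dm, Edim. F, C and Am all belong to that set. Gdim (G–Bb–Db) is not: scale degree 2 in F major carries Gm (ii). In F minor the chord on that degree is Gdim, so here it functions as ii°, borrowed from the parallel minor.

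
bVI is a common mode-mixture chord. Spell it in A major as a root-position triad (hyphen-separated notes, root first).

F-A-C

Scale degree 6 in A major is F#. bVI uses the lowered form, F, taken from A minor. In A minor the chord on F is F–A–C.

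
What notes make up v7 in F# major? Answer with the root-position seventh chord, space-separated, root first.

v7 is built on scale degree 5, which is C# in both F# major and its parallel. Building the minor-seventh chord from the parallel minor on C#: C#–E–G#–B.

C# E G# B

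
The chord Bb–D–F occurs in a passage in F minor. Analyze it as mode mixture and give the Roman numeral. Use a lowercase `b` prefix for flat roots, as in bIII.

IV

Bb is scale degree 4 in F minor. Bb–D–F is a major chord — the form found in F major, not the diatonic iv (Bbm). Borrowed into F minor it is written IV.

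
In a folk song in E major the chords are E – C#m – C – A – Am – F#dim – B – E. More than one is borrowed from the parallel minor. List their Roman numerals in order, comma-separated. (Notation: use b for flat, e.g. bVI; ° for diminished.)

bVI, iv, ii°

E major has the diatonic set E, F#m, G#m, A, B, C#m, D#dim. Of the given chords, E, C#m, A and B are diatonic. C (C–E–G) doesn't fit — on degree 6 E major would have C#m (vi). C is the degree-6 chord of E minor, so it is the borrowed bVI. But Am (A–C–E) is foreign: the diatonic IV on degree 4 is A, whereas Am comes from E minor. It is labeled iv. But F#dim (F#–A–C) is foreign: the diatonic ii on degree 2 is F#m, whereas F#dim comes from E minor. It is labeled ii°.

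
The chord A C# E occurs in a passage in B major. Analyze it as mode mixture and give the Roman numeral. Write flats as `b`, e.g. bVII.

A is the lowered form of scale degree 7 in B major (the diatonic degree 7 is A#). Diatonically B major has A#dim (vii°) on that degree; A–C#–E is instead the major chord native to B minor, so it takes the label bVII.

bVII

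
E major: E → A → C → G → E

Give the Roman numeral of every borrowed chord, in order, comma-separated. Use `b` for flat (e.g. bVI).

E major has the diatonic set E, F#m, G#m, A, B, C#m, D#dim. E and A both belong to that set. C (C–E–G) is not: scale degree 6 in E major carries C#m (vi). In E minor the chord on that degree is C, so here it functions as bVI, borrowed from the parallel minor. But G (G–B–D) is foreign: the diatonic iii on degree 3 is G#m, whereas G comes from E minor. It is labeled bIII.

bVI, bIII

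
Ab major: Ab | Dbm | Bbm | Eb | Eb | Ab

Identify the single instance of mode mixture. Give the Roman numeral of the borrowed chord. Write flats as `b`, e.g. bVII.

iv

Ab major has the diatonic set Ab, Bbm, Cm, Db, Eb, Fm, Gdim. Of the given chords, Ab, Bbm and Eb are diatonic. Dbm (Db–Fb–Ab) doesn't fit — on degree 4 Ab major would have Db (IV). Dbm is the degree-4 chord of Ab minor, so it is the borrowed iv.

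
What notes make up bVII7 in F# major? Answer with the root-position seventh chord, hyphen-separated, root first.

The root of bVII7 is the lowered 7th degree: E# becomes E. Building the dominant-seventh chord from the parallel minor on E: E–G#–B–D.

E-G#-B-D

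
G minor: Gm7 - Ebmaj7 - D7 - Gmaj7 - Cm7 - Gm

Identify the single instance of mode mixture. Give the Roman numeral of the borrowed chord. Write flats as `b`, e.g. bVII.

Imaj7

In G minor (with V from harmonic minor) the diatonic chords are Gm, Adim, Bb, Cm, D, Eb, F. Of the given chords, Gm7, Ebmaj7, D7, Cm7 and Gm are diatonic. But Gmaj7 (G–B–D–F#) is foreign: the diatonic i on degree 1 is Gm, whereas Gmaj7 comes from G major. It is labeled Imaj7.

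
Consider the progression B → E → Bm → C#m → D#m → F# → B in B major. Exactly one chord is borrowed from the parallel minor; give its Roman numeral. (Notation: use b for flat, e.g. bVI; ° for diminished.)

B major has the diatonic set B, C#m, D#m, E, F#, G#m, A#dim. Of the given chords, B, E, C#m, D#m and F# are diatonic. Bm (B–D–F#) doesn't fit — on degree 1 B major would have B (I). Bm is the degree-1 chord of B minor, so it is the borrowed i.

i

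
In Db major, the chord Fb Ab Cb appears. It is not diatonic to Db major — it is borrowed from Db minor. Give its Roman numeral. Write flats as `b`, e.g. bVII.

bIII

Fb is the lowered form of scale degree 3 in Db major (the diatonic degree 3 is F). Diatonically Db major has Fm (iii) on that degree; Fb–Ab–Cb is instead the major chord native to Db minor, so it takes the label bIII.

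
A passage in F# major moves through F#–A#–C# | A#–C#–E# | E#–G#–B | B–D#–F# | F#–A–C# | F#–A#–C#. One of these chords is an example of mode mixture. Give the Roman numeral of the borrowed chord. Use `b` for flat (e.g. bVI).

i

The diatonic triads in F# major are F#, G#m, A#m, B, C#, D#m, E#dim. Of the given chords, F#–A#–C# = F#, A#–C#–E# = A#m, E#–G#–B = E#dim and B–D#–F# = B are diatonic. But F#–A–C# is foreign: the diatonic I on degree 1 is F#, whereas F#m comes from F# minor. It is labeled i.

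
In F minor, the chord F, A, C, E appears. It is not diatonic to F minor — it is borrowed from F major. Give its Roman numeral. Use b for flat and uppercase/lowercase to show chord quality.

Imaj7

F is scale degree 1 in F minor. The diatonic chord on degree 1 would be Fm (i), but F–A–C–E is the major-seventh chord from F major. As a borrowed chord it is labeled Imaj7.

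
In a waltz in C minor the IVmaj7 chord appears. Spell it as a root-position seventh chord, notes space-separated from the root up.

IVmaj7 is built on scale degree 4, which is F in both C minor and its parallel. Building the major-seventh chord from the parallel major on F: F–A–C–E.

F A C E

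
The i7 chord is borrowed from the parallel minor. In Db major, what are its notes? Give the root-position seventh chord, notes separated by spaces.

Db Fb Ab Cb

The root, Db, is scale degree 1 — the same note in Db major and Db minor; only the chord quality changes. Building the minor-seventh chord from the parallel minor on Db: Db–Fb–Ab–Cb.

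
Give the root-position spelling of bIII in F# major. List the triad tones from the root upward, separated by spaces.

A C# E

The root of bIII is the lowered 3rd degree: A# becomes A. In F# minor the chord on A is A–C#–E.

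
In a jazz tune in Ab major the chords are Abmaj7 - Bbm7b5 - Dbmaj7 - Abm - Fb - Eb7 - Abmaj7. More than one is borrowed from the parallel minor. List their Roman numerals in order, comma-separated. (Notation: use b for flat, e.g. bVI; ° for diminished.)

The diatonic triads in Ab major are Ab, Bbm, Cm, Db, Eb, Fm, Gdim. Abmaj7, Dbmaj7 and Eb7 all belong to that set. Bbm7b5 (Bb–Db–Fb–Ab) doesn't fit — on degree 2 Ab major would have Bbm (ii). Bbm7b5 is the degree-2 chord of Ab minor, so it is the borrowed iiø7. Abm (Ab–Cb–Eb) doesn't fit — on degree 1 Ab major would have Ab (I). Abm is the degree-1 chord of Ab minor, so it is the borrowed i. But Fb (Fb–Ab–Cb) is foreign: the diatonic vi on degree 6 is Fm, whereas Fb comes from Ab minor. It is labeled bVI.

iiø7, i, bVI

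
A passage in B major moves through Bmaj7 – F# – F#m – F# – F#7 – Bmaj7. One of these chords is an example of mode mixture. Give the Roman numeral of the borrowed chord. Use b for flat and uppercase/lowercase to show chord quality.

v

The diatonic triads in B major are B, C#m, D#m, E, F#, G#m, A#dim. Bmaj7, F# and F#7 are all diatonic. F#m (F#–A–C#) is not: scale degree 5 in B major carries F# (V). In B minor the chord on that degree is F#m, so here it functions as v, borrowed from the parallel minor.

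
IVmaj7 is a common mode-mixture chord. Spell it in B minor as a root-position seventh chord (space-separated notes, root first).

IVmaj7 is built on scale degree 4, which is E in both B minor and its parallel. Stacking thirds in B major on E gives E–G#–B–D#.

E G# B D#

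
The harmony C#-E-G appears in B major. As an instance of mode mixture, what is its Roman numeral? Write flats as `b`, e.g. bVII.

The root C# is the diatonic 2nd degree of B major; the borrowing shows in the chord quality. The diatonic chord on degree 2 would be C#m (ii), but C#–E–G is the diminished chord from B minor. As a borrowed chord it is labeled ii°.

ii°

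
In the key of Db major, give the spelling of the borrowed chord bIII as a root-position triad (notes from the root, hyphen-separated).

bIII is built on the lowered scale degree 3. In Db major degree 3 is F; lowered it becomes Fb. Building the major chord from the parallel minor on Fb: Fb–Ab–Cb.

Fb-Ab-Cb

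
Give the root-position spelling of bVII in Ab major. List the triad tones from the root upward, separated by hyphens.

bVII is built on the lowered scale degree 7. In Ab major degree 7 is G; lowered it becomes Gb. In Ab minor the chord on Gb is Gb–Bb–Db.

Gb-Bb-Db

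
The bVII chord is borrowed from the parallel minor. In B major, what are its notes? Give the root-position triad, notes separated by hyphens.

A-C#-E

Scale degree 7 in B major is A#. bVII uses the lowered form, A, taken from B minor. Building the major chord from the parallel minor on A: A–C#–E.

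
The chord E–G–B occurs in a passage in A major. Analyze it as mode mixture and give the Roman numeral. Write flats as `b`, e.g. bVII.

E is scale degree 5 in A major. The diatonic chord on degree 5 would be E (V), but E–G–B is the minor chord from A minor. As a borrowed chord it is labeled v.

v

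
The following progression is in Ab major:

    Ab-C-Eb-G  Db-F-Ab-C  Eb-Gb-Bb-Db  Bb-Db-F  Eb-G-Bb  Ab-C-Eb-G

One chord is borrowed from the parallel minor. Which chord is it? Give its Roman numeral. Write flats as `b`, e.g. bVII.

In Ab major the diatonic chords are Ab, Bbm, Cm, Db, Eb, Fm, Gdim. Ab–C–Eb–G = Abmaj7, Db–F–Ab–C = Dbmaj7, Bb–Db–F = Bbm and Eb–G–Bb = Eb all belong to that set. Eb–Gb–Bb–Db doesn't fit — on degree 5 Ab major would have Eb (V). Ebm7 is the degree-5 chord of Ab minor, so it is the borrowed v7.

v7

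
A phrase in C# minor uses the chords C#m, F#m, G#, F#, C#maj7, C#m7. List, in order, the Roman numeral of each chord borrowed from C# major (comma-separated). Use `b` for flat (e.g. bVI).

In C# minor (with V from harmonic minor) the diatonic chords are C#m, D#dim, E, F#m, G#, A, B. C#m, F#m, G# and C#m7 are all diatonic. F# (F#–A#–C#) is not: scale degree 4 in C# minor carries F#m (iv). In C# major the chord on that degree is F#, so here it functions as IV, borrowed from the parallel major. But C#maj7 (C#–E#–G#–B#) is foreign: the diatonic i on degree 1 is C#m, whereas C#maj7 comes from C# major. It is labeled Imaj7.

IV, Imaj7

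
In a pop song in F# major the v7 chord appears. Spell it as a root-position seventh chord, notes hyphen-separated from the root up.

C#-E-G#-B

The root, C#, is scale degree 5 — the same note in F# major and F# minor; only the chord quality changes. Stacking thirds in F# minor on C# gives C#–E–G#–B.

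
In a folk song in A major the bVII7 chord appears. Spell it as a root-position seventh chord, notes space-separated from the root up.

G B D F

Scale degree 7 in A major is G#. bVII7 uses the lowered form, G, taken from A minor. Building the dominant-seventh chord from the parallel minor on G: G–B–D–F.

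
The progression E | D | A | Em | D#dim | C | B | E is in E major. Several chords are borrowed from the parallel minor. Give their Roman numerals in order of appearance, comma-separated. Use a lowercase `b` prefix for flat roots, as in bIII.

The diatonic triads in E major are E, F#m, G#m, A, B, C#m, D#dim. E, A, D#dim and B all belong to that set. But D (D–F#–A) is foreign: the diatonic vii° on degree 7 is D#dim, whereas D comes from E minor. It is labeled bVII. But Em (E–G–B) is foreign: the diatonic I on degree 1 is E, whereas Em comes from E minor. It is labeled i. C (C–E–G) is not: scale degree 6 in E major carries C#m (vi). In E minor the chord on that degree is C, so here it functions as bVI, borrowed from the parallel minor.

bVII, i, bVI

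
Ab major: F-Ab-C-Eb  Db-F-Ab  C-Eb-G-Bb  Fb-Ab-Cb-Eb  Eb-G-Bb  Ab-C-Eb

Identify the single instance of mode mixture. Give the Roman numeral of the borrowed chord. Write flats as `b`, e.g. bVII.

bVImaj7

The diatonic triads in Ab major are Ab, Bbm, Cm, Db, Eb, Fm, Gdim. F–Ab–C–Eb = Fm7, Db–F–Ab = Db, C–Eb–G–Bb = Cm7, Eb–G–Bb = Eb and Ab–C–Eb = Ab are all diatonic. But Fb–Ab–Cb–Eb is foreign: the diatonic vi on degree 6 is Fm, whereas Fbmaj7 comes from Ab minor. It is labeled bVImaj7.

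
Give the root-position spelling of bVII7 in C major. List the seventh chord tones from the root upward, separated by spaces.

Bb D F Ab

Scale degree 7 in C major is B. bVII7 uses the lowered form, Bb, taken from C minor. In C minor the chord on Bb is Bb–D–F–Ab.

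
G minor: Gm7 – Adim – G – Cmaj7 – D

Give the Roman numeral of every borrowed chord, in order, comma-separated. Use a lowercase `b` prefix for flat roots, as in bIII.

I, IVmaj7

G minor has the diatonic set Gm, Adim, Bb, Cm, D, Eb, F (with V from harmonic minor). Gm7, Adim and D are all diatonic. G (G–B–D) is not: scale degree 1 in G minor carries Gm (i). In G major the chord on that degree is G, so here it functions as I, borrowed from the parallel major. But Cmaj7 (C–E–G–B) is foreign: the diatonic iv on degree 4 is Cm, whereas Cmaj7 comes from G major. It is labeled IVmaj7.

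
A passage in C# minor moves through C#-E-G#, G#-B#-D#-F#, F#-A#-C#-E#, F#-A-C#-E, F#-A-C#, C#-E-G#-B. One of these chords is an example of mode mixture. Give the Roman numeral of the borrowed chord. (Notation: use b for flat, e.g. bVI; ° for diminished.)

C# minor has the diatonic set C#m, D#dim, E, F#m, G#, A, B (with V from harmonic minor). Of the given chords, C#–E–G# = C#m, G#–B#–D#–F# = G#7, F#–A–C#–E = F#m7, F#–A–C# = F#m and C#–E–G#–B = C#m7 are diatonic. But F#–A#–C#–E# is foreign: the diatonic iv on degree 4 is F#m, whereas F#maj7 comes from C# major. It is labeled IVmaj7.

IVmaj7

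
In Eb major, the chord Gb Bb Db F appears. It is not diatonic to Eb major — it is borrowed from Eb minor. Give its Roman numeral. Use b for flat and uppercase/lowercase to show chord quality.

bIIImaj7

The root Gb is the lowered 3rd scale degree — diatonically Eb major has G there. Diatonically Eb major has Gm (iii) on that degree; Gb–Bb–Db–F is instead the major-seventh chord native to Eb minor, so it takes the label bIIImaj7.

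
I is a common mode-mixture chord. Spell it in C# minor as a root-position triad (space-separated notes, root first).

C# E# G#

The root, C#, is scale degree 1 — the same note in C# minor and C# major; only the chord quality changes. In C# major the chord on C# is C#–E#–G#.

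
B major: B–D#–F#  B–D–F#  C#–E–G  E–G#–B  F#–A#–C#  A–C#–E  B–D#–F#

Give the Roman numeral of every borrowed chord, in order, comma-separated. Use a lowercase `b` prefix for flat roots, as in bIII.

B major has the diatonic set B, C#m, D#m, E, F#, G#m, A#dim. Of the given chords, B–D#–F# = B, E–G#–B = E and F#–A#–C# = F# are diatonic. B–D–F# is not: scale degree 1 in B major carries B (I). In B minor the chord on that degree is Bm, so here it functions as i, borrowed from the parallel minor. C#–E–G doesn't fit — on degree 2 B major would have C#m (ii). C#dim is the degree-2 chord of B minor, so it is the borrowed ii°. But A–C#–E is foreign: the diatonic vii° on degree 7 is A#dim, whereas A comes from B minor. It is labeled bVII.

i, ii°, bVII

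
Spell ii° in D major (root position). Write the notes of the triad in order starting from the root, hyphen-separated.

The root, E, is scale degree 2 — the same note in D major and D minor; only the chord quality changes. In D minor the chord on E is E–G–Bb.

E-G-Bb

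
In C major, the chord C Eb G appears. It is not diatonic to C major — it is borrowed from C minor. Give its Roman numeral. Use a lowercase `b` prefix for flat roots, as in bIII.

i

The root C is the diatonic 1st degree of C major; the borrowing shows in the chord quality. Diatonically C major has C (I) on that degree; C–Eb–G is instead the minor chord native to C minor, so it takes the label i.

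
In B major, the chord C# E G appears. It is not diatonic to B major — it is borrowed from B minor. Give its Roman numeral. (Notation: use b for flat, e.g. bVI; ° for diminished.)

ii°

C# is scale degree 2 in B major. The diatonic chord on degree 2 would be C#m (ii), but C#–E–G is the diminished chord from B minor. As a borrowed chord it is labeled ii°.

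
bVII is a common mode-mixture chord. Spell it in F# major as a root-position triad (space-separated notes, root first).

E G# B

Scale degree 7 in F# major is E#. bVII uses the lowered form, E, taken from F# minor. Stacking thirds in F# minor on E gives E–G#–B.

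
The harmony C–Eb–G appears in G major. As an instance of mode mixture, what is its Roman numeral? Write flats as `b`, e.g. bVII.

The root C is the diatonic 4th degree of G major; the borrowing shows in the chord quality. The diatonic chord on degree 4 would be C (IV), but C–Eb–G is the minor chord from G minor. As a borrowed chord it is labeled iv.

iv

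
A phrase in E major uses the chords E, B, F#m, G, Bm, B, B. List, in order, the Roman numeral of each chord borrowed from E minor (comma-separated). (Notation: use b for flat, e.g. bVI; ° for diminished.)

bIII, v

E major has the diatonic set E, F#m, G#m, A, B, C#m, D#dim. Of the given chords, E, B and F#m are diatonic. G (G–B–D) is not: scale degree 3 in E major carries G#m (iii). In E minor the chord on that degree is G, so here it functions as bIII, borrowed from the parallel minor. Bm (B–D–F#) doesn't fit — on degree 5 E major would have B (V). Bm is the degree-5 chord of E minor, so it is the borrowed v.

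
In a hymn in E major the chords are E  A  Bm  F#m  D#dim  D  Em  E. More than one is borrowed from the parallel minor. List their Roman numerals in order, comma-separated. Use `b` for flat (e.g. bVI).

v, bVII, i

The diatonic triads in E major are E, F#m, G#m, A, B, C#m, D#dim. E, A, F#m and D#dim are all diatonic. Bm (B–D–F#) doesn't fit — on degree 5 E major would have B (V). Bm is the degree-5 chord of E minor, so it is the borrowed v. But D (D–F#–A) is foreign: the diatonic vii° on degree 7 is D#dim, whereas D comes from E minor. It is labeled bVII. Em (E–G–B) is not: scale degree 1 in E major carries E (I). In E minor the chord on that degree is Em, so here it functions as i, borrowed from the parallel minor.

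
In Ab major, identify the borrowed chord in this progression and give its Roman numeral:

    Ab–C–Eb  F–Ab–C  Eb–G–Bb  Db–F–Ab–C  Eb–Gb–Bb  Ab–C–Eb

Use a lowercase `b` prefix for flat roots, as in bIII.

Ab major has the diatonic set Ab, Bbm, Cm, Db, Eb, Fm, Gdim. Of the given chords, Ab–C–Eb = Ab, F–Ab–C = Fm, Eb–G–Bb = Eb and Db–F–Ab–C = Dbmaj7 are diatonic. Eb–Gb–Bb is not: scale degree 5 in Ab major carries Eb (V). In Ab minor the chord on that degree is Ebm, so here it functions as v, borrowed from the parallel minor.

v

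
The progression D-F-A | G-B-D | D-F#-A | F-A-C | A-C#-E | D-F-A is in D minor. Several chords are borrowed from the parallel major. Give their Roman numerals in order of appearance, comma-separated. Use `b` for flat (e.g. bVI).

IV, I

In D minor (with V from harmonic minor) the diatonic chords are Dm, Edim, F, Gm, A, Bb, C. D–F–A = Dm, F–A–C = F and A–C#–E = A are all diatonic. G–B–D is not: scale degree 4 in D minor carries Gm (iv). In D major the chord on that degree is G, so here it functions as IV, borrowed from the parallel major. D–F#–A is not: scale degree 1 in D minor carries Dm (i). In D major the chord on that degree is D, so here it functions as I, borrowed from the parallel major.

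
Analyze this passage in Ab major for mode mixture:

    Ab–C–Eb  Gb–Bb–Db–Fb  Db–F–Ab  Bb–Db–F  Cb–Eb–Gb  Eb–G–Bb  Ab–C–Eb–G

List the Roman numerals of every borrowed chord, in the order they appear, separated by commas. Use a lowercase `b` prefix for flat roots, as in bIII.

In Ab major the diatonic chords are Ab, Bbm, Cm, Db, Eb, Fm, Gdim. Of the given chords, Ab–C–Eb = Ab, Db–F–Ab = Db, Bb–Db–F = Bbm, Eb–G–Bb = Eb and Ab–C–Eb–G = Abmaj7 are diatonic. Gb–Bb–Db–Fb is not: scale degree 7 in Ab major carries Gdim (vii°). In Ab minor the chord on that degree is Gb7, so here it functions as bVII7, borrowed from the parallel minor. Cb–Eb–Gb is not: scale degree 3 in Ab major carries Cm (iii). In Ab minor the chord on that degree is Cb, so here it functions as bIII, borrowed from the parallel minor.

bVII7, bIII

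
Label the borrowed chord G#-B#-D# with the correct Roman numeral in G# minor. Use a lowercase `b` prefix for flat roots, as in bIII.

G# is scale degree 1 in G# minor. G#–B#–D# is a major chord — the form found in G# major, not the diatonic i (G#m). Borrowed into G# minor it is written I.

I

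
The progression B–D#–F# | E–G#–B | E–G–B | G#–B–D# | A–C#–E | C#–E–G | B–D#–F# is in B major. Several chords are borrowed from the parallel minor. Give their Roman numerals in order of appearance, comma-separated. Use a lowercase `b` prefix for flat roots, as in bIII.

The diatonic triads in B major are B, C#m, D#m, E, F#, G#m, A#dim. Of the given chords, B–D#–F# = B, E–G#–B = E and G#–B–D# = G#m are diatonic. E–G–B doesn't fit — on degree 4 B major would have E (IV). Em is the degree-4 chord of B minor, so it is the borrowed iv. But A–C#–E is foreign: the diatonic vii° on degree 7 is A#dim, whereas A comes from B minor. It is labeled bVII. But C#–E–G is foreign: the diatonic ii on degree 2 is C#m, whereas C#dim comes from B minor. It is labeled ii°.

iv, bVII, ii°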